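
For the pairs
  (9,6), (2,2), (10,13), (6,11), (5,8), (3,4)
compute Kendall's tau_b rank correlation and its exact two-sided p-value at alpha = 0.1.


Step 1: Enumerate the 15 unordered pairs (i,j) with i<j and classify each by sign(x_j-x_i) * sign(y_j-y_i).
  (1,2):dx=-7,dy=-4->C; (1,3):dx=+1,dy=+7->C; (1,4):dx=-3,dy=+5->D; (1,5):dx=-4,dy=+2->D
  (1,6):dx=-6,dy=-2->C; (2,3):dx=+8,dy=+11->C; (2,4):dx=+4,dy=+9->C; (2,5):dx=+3,dy=+6->C
  (2,6):dx=+1,dy=+2->C; (3,4):dx=-4,dy=-2->C; (3,5):dx=-5,dy=-5->C; (3,6):dx=-7,dy=-9->C
  (4,5):dx=-1,dy=-3->C; (4,6):dx=-3,dy=-7->C; (5,6):dx=-2,dy=-4->C
Step 2: C = 13, D = 2, total pairs = 15.
Step 3: tau = (C - D)/(n(n-1)/2) = (13 - 2)/15 = 0.733333.
Step 4: Exact two-sided p-value (enumerate n! = 720 permutations of y under H0): p = 0.055556.
Step 5: alpha = 0.1. reject H0.

tau_b = 0.7333 (C=13, D=2), p = 0.055556, reject H0.


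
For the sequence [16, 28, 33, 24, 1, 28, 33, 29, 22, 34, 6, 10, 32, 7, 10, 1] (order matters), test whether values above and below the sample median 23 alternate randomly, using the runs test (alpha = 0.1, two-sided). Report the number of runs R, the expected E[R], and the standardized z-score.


Step 1: Compute median = 23; label A = above, B = below.
Labels in order: BAAABAAABABBABBB  (n_A = 8, n_B = 8)
Step 2: Count runs R = 9.
Step 3: Under H0 (random ordering), E[R] = 2*n_A*n_B/(n_A+n_B) + 1 = 2*8*8/16 + 1 = 9.0000.
        Var[R] = 2*n_A*n_B*(2*n_A*n_B - n_A - n_B) / ((n_A+n_B)^2 * (n_A+n_B-1)) = 14336/3840 = 3.7333.
        SD[R] = 1.9322.
Step 4: R = E[R], so z = 0 with no continuity correction.
Step 5: Two-sided p-value via normal approximation = 2*(1 - Phi(|z|)) = 1.000000.
Step 6: alpha = 0.1. fail to reject H0.

R = 9, z = 0.0000, p = 1.000000, fail to reject H0.


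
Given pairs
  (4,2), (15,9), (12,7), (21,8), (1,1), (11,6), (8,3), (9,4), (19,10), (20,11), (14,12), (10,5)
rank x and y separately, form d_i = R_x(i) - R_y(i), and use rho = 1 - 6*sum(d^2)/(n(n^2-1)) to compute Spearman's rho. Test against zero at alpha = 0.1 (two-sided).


Step 1: Rank x and y separately (midranks; no ties here).
rank(x): 4->2, 15->9, 12->7, 21->12, 1->1, 11->6, 8->3, 9->4, 19->10, 20->11, 14->8, 10->5
rank(y): 2->2, 9->9, 7->7, 8->8, 1->1, 6->6, 3->3, 4->4, 10->10, 11->11, 12->12, 5->5
Step 2: d_i = R_x(i) - R_y(i); compute d_i^2.
  (2-2)^2=0, (9-9)^2=0, (7-7)^2=0, (12-8)^2=16, (1-1)^2=0, (6-6)^2=0, (3-3)^2=0, (4-4)^2=0, (10-10)^2=0, (11-11)^2=0, (8-12)^2=16, (5-5)^2=0
sum(d^2) = 32.
Step 3: rho = 1 - 6*32 / (12*(12^2 - 1)) = 1 - 192/1716 = 0.888112.
Step 4: Under H0, t = rho * sqrt((n-2)/(1-rho^2)) = 6.1103 ~ t(10).
Step 5: Two-sided p-value from the t-distribution with 10 df = 0.000114.
Step 6: alpha = 0.1. reject H0.

rho = 0.8881, p = 0.000114, reject H0 at alpha = 0.1.


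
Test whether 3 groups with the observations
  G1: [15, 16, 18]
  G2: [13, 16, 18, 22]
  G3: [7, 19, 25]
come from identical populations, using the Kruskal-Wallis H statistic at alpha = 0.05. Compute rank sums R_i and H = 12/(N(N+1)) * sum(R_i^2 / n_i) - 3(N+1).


Step 1: Combine all N = 10 observations and assign midranks.
sorted (value, group, rank): (7,G3,1), (13,G2,2), (15,G1,3), (16,G1,4.5), (16,G2,4.5), (18,G1,6.5), (18,G2,6.5), (19,G3,8), (22,G2,9), (25,G3,10)
Step 2: Sum ranks within each group.
R_1 = 14 (n_1 = 3)
R_2 = 22 (n_2 = 4)
R_3 = 19 (n_3 = 3)
Step 3: H = 12/(N(N+1)) * sum(R_i^2/n_i) - 3(N+1)
     = 12/(10*11) * (14^2/3 + 22^2/4 + 19^2/3) - 3*11
     = 0.109091 * 306.667 - 33
     = 0.454545.
Step 4: Ties present; correction factor C = 1 - 12/(10^3 - 10) = 0.987879. Corrected H = 0.454545 / 0.987879 = 0.460123.
Step 5: Under H0, H ~ chi^2(2); p-value = 0.794485.
Step 6: alpha = 0.05. fail to reject H0.

H = 0.4601, df = 2, p = 0.794485, fail to reject H0.


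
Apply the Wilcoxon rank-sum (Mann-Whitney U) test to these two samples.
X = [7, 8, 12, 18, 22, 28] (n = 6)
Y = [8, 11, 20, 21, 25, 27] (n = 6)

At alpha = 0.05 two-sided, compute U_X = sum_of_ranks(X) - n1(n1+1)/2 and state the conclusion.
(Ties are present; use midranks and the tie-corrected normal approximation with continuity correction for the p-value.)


Step 1: Combine and sort all 12 observations; assign midranks.
sorted (value, group): (7,X), (8,X), (8,Y), (11,Y), (12,X), (18,X), (20,Y), (21,Y), (22,X), (25,Y), (27,Y), (28,X)
ranks: 7->1, 8->2.5, 8->2.5, 11->4, 12->5, 18->6, 20->7, 21->8, 22->9, 25->10, 27->11, 28->12
Step 2: Rank sum for X: R1 = 1 + 2.5 + 5 + 6 + 9 + 12 = 35.5.
Step 3: U_X = R1 - n1(n1+1)/2 = 35.5 - 6*7/2 = 35.5 - 21 = 14.5.
       U_Y = n1*n2 - U_X = 36 - 14.5 = 21.5.
Step 4: Ties are present, so use the tie-corrected normal approximation (with continuity correction) for the p-value.
Step 5: p-value = 0.630356; compare to alpha = 0.05. fail to reject H0.

U_X = 14.5, p = 0.630356, fail to reject H0 at alpha = 0.05.


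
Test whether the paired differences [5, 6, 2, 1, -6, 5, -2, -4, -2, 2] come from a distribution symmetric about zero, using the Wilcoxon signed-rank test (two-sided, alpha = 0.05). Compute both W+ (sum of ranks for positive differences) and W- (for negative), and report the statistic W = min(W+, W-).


Step 1: Drop any zero differences (none here) and take |d_i|.
|d| = [5, 6, 2, 1, 6, 5, 2, 4, 2, 2]
Step 2: Midrank |d_i| (ties get averaged ranks).
ranks: |5|->7.5, |6|->9.5, |2|->3.5, |1|->1, |6|->9.5, |5|->7.5, |2|->3.5, |4|->6, |2|->3.5, |2|->3.5
Step 3: Attach original signs; sum ranks with positive sign and with negative sign.
W+ = 7.5 + 9.5 + 3.5 + 1 + 7.5 + 3.5 = 32.5
W- = 9.5 + 3.5 + 6 + 3.5 = 22.5
(Check: W+ + W- = 55 should equal n(n+1)/2 = 55.)
Step 4: Test statistic W = min(W+, W-) = 22.5.
Step 5: Ties in |d|, so use the tie-corrected normal approximation.
        E[W] = n(n+1)/4 = 10*11/4 = 27.5.
        Tie groups: |d|=2 (t=4), |d|=5 (t=2), |d|=6 (t=2); sum(t^3 - t) = 72.
        Var[W] = n(n+1)(2n+1)/24 - sum(t^3-t)/48 = 2310/24 - 72/48 = 94.75.
        z = (W - E[W]) / sqrt(Var[W]) = (22.5 - 27.5) / 9.7340 = -0.5137.
        Two-sided p = 2*Phi(z) = 0.607486.
Step 6: alpha = 0.05. fail to reject H0.

W+ = 32.5, W- = 22.5, W = min = 22.5, p = 0.607486, fail to reject H0.


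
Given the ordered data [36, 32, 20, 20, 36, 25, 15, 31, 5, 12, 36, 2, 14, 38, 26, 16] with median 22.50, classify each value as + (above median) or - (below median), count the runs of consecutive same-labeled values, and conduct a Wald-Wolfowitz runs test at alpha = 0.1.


Step 1: Compute median = 22.50; label A = above, B = below.
Labels in order: AABBAABABBABBAAB  (n_A = 8, n_B = 8)
Step 2: Count runs R = 10.
Step 3: Under H0 (random ordering), E[R] = 2*n_A*n_B/(n_A+n_B) + 1 = 2*8*8/16 + 1 = 9.0000.
        Var[R] = 2*n_A*n_B*(2*n_A*n_B - n_A - n_B) / ((n_A+n_B)^2 * (n_A+n_B-1)) = 14336/3840 = 3.7333.
        SD[R] = 1.9322.
Step 4: Continuity-corrected z = (R - 0.5 - E[R]) / SD[R] = (10 - 0.5 - 9.0000) / 1.9322 = 0.2588.
Step 5: Two-sided p-value via normal approximation = 2*(1 - Phi(|z|)) = 0.795809.
Step 6: alpha = 0.1. fail to reject H0.

R = 10, z = 0.2588, p = 0.795809, fail to reject H0.


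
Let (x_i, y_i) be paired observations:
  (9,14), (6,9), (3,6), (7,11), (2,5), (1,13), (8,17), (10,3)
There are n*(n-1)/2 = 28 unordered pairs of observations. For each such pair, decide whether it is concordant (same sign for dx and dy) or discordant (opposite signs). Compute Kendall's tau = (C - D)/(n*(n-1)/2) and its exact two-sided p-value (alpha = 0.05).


Step 1: Enumerate the 28 unordered pairs (i,j) with i<j and classify each by sign(x_j-x_i) * sign(y_j-y_i).
  (1,2):dx=-3,dy=-5->C; (1,3):dx=-6,dy=-8->C; (1,4):dx=-2,dy=-3->C; (1,5):dx=-7,dy=-9->C
  (1,6):dx=-8,dy=-1->C; (1,7):dx=-1,dy=+3->D; (1,8):dx=+1,dy=-11->D; (2,3):dx=-3,dy=-3->C
  (2,4):dx=+1,dy=+2->C; (2,5):dx=-4,dy=-4->C; (2,6):dx=-5,dy=+4->D; (2,7):dx=+2,dy=+8->C
  (2,8):dx=+4,dy=-6->D; (3,4):dx=+4,dy=+5->C; (3,5):dx=-1,dy=-1->C; (3,6):dx=-2,dy=+7->D
  (3,7):dx=+5,dy=+11->C; (3,8):dx=+7,dy=-3->D; (4,5):dx=-5,dy=-6->C; (4,6):dx=-6,dy=+2->D
  (4,7):dx=+1,dy=+6->C; (4,8):dx=+3,dy=-8->D; (5,6):dx=-1,dy=+8->D; (5,7):dx=+6,dy=+12->C
  (5,8):dx=+8,dy=-2->D; (6,7):dx=+7,dy=+4->C; (6,8):dx=+9,dy=-10->D; (7,8):dx=+2,dy=-14->D
Step 2: C = 16, D = 12, total pairs = 28.
Step 3: tau = (C - D)/(n(n-1)/2) = (16 - 12)/28 = 0.142857.
Step 4: Exact two-sided p-value (enumerate n! = 40320 permutations of y under H0): p = 0.719544.
Step 5: alpha = 0.05. fail to reject H0.

tau_b = 0.1429 (C=16, D=12), p = 0.719544, fail to reject H0.


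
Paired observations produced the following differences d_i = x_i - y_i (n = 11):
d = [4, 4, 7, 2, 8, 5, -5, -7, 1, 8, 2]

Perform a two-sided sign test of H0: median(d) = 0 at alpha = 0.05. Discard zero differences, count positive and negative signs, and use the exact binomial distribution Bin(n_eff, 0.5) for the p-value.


Step 1: Discard zero differences. Original n = 11; n_eff = number of nonzero differences = 11.
Nonzero differences (with sign): +4, +4, +7, +2, +8, +5, -5, -7, +1, +8, +2
Step 2: Count signs: positive = 9, negative = 2.
Step 3: Under H0: P(positive) = 0.5, so the number of positives S ~ Bin(11, 0.5).
Step 4: Two-sided exact p-value = sum of Bin(11,0.5) probabilities at or below the observed probability = 0.065430.
Step 5: alpha = 0.05. fail to reject H0.

n_eff = 11, pos = 9, neg = 2, p = 0.065430, fail to reject H0.


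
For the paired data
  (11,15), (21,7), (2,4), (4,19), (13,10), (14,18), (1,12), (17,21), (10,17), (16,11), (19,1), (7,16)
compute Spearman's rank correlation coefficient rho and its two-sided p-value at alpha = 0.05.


Step 1: Rank x and y separately (midranks; no ties here).
rank(x): 11->6, 21->12, 2->2, 4->3, 13->7, 14->8, 1->1, 17->10, 10->5, 16->9, 19->11, 7->4
rank(y): 15->7, 7->3, 4->2, 19->11, 10->4, 18->10, 12->6, 21->12, 17->9, 11->5, 1->1, 16->8
Step 2: d_i = R_x(i) - R_y(i); compute d_i^2.
  (6-7)^2=1, (12-3)^2=81, (2-2)^2=0, (3-11)^2=64, (7-4)^2=9, (8-10)^2=4, (1-6)^2=25, (10-12)^2=4, (5-9)^2=16, (9-5)^2=16, (11-1)^2=100, (4-8)^2=16
sum(d^2) = 336.
Step 3: rho = 1 - 6*336 / (12*(12^2 - 1)) = 1 - 2016/1716 = -0.174825.
Step 4: Under H0, t = rho * sqrt((n-2)/(1-rho^2)) = -0.5615 ~ t(10).
Step 5: Two-sided p-value from the t-distribution with 10 df = 0.586824.
Step 6: alpha = 0.05. fail to reject H0.

rho = -0.1748, p = 0.586824, fail to reject H0 at alpha = 0.05.


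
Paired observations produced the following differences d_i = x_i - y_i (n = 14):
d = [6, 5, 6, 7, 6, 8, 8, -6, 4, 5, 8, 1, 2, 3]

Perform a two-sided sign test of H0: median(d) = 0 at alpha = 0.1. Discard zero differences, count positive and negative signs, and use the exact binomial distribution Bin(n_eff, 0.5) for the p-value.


Step 1: Discard zero differences. Original n = 14; n_eff = number of nonzero differences = 14.
Nonzero differences (with sign): +6, +5, +6, +7, +6, +8, +8, -6, +4, +5, +8, +1, +2, +3
Step 2: Count signs: positive = 13, negative = 1.
Step 3: Under H0: P(positive) = 0.5, so the number of positives S ~ Bin(14, 0.5).
Step 4: Two-sided exact p-value = sum of Bin(14,0.5) probabilities at or below the observed probability = 0.001831.
Step 5: alpha = 0.1. reject H0.

n_eff = 14, pos = 13, neg = 1, p = 0.001831, reject H0.


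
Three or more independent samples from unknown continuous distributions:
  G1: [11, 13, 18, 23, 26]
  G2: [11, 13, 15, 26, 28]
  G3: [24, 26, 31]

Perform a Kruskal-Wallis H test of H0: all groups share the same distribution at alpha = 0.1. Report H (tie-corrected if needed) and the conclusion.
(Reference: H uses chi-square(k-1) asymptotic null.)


Step 1: Combine all N = 13 observations and assign midranks.
sorted (value, group, rank): (11,G1,1.5), (11,G2,1.5), (13,G1,3.5), (13,G2,3.5), (15,G2,5), (18,G1,6), (23,G1,7), (24,G3,8), (26,G1,10), (26,G2,10), (26,G3,10), (28,G2,12), (31,G3,13)
Step 2: Sum ranks within each group.
R_1 = 28 (n_1 = 5)
R_2 = 32 (n_2 = 5)
R_3 = 31 (n_3 = 3)
Step 3: H = 12/(N(N+1)) * sum(R_i^2/n_i) - 3(N+1)
     = 12/(13*14) * (28^2/5 + 32^2/5 + 31^2/3) - 3*14
     = 0.065934 * 681.933 - 42
     = 2.962637.
Step 4: Ties present; correction factor C = 1 - 36/(13^3 - 13) = 0.983516. Corrected H = 2.962637 / 0.983516 = 3.012291.
Step 5: Under H0, H ~ chi^2(2); p-value = 0.221763.
Step 6: alpha = 0.1. fail to reject H0.

H = 3.0123, df = 2, p = 0.221763, fail to reject H0.


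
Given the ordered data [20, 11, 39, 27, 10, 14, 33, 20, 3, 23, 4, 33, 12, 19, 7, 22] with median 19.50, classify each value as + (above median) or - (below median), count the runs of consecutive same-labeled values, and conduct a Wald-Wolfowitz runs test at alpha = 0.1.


Step 1: Compute median = 19.50; label A = above, B = below.
Labels in order: ABAABBAABABABBBA  (n_A = 8, n_B = 8)
Step 2: Count runs R = 11.
Step 3: Under H0 (random ordering), E[R] = 2*n_A*n_B/(n_A+n_B) + 1 = 2*8*8/16 + 1 = 9.0000.
        Var[R] = 2*n_A*n_B*(2*n_A*n_B - n_A - n_B) / ((n_A+n_B)^2 * (n_A+n_B-1)) = 14336/3840 = 3.7333.
        SD[R] = 1.9322.
Step 4: Continuity-corrected z = (R - 0.5 - E[R]) / SD[R] = (11 - 0.5 - 9.0000) / 1.9322 = 0.7763.
Step 5: Two-sided p-value via normal approximation = 2*(1 - Phi(|z|)) = 0.437558.
Step 6: alpha = 0.1. fail to reject H0.

R = 11, z = 0.7763, p = 0.437558, fail to reject H0.


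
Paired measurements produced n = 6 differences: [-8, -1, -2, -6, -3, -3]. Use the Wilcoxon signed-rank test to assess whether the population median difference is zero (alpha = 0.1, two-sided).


Step 1: Drop any zero differences (none here) and take |d_i|.
|d| = [8, 1, 2, 6, 3, 3]
Step 2: Midrank |d_i| (ties get averaged ranks).
ranks: |8|->6, |1|->1, |2|->2, |6|->5, |3|->3.5, |3|->3.5
Step 3: Attach original signs; sum ranks with positive sign and with negative sign.
W+ = 0 = 0
W- = 6 + 1 + 2 + 5 + 3.5 + 3.5 = 21
(Check: W+ + W- = 21 should equal n(n+1)/2 = 21.)
Step 4: Test statistic W = min(W+, W-) = 0.
Step 5: Ties in |d|, so use the tie-corrected normal approximation.
        E[W] = n(n+1)/4 = 6*7/4 = 10.5.
        Tie groups: |d|=3 (t=2); sum(t^3 - t) = 6.
        Var[W] = n(n+1)(2n+1)/24 - sum(t^3-t)/48 = 546/24 - 6/48 = 22.625.
        z = (W - E[W]) / sqrt(Var[W]) = (0 - 10.5) / 4.7566 = -2.2075.
        Two-sided p = 2*Phi(z) = 0.027281.
Step 6: alpha = 0.1. reject H0.

W+ = 0, W- = 21, W = min = 0, p = 0.027281, reject H0.


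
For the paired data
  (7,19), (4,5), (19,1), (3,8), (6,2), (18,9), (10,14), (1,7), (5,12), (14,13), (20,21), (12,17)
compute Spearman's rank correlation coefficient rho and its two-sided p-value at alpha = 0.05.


Step 1: Rank x and y separately (midranks; no ties here).
rank(x): 7->6, 4->3, 19->11, 3->2, 6->5, 18->10, 10->7, 1->1, 5->4, 14->9, 20->12, 12->8
rank(y): 19->11, 5->3, 1->1, 8->5, 2->2, 9->6, 14->9, 7->4, 12->7, 13->8, 21->12, 17->10
Step 2: d_i = R_x(i) - R_y(i); compute d_i^2.
  (6-11)^2=25, (3-3)^2=0, (11-1)^2=100, (2-5)^2=9, (5-2)^2=9, (10-6)^2=16, (7-9)^2=4, (1-4)^2=9, (4-7)^2=9, (9-8)^2=1, (12-12)^2=0, (8-10)^2=4
sum(d^2) = 186.
Step 3: rho = 1 - 6*186 / (12*(12^2 - 1)) = 1 - 1116/1716 = 0.349650.
Step 4: Under H0, t = rho * sqrt((n-2)/(1-rho^2)) = 1.1802 ~ t(10).
Step 5: Two-sided p-value from the t-distribution with 10 df = 0.265239.
Step 6: alpha = 0.05. fail to reject H0.

rho = 0.3497, p = 0.265239, fail to reject H0 at alpha = 0.05.


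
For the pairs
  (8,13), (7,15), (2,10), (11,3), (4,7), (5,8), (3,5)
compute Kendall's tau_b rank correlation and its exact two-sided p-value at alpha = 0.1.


Step 1: Enumerate the 21 unordered pairs (i,j) with i<j and classify each by sign(x_j-x_i) * sign(y_j-y_i).
  (1,2):dx=-1,dy=+2->D; (1,3):dx=-6,dy=-3->C; (1,4):dx=+3,dy=-10->D; (1,5):dx=-4,dy=-6->C
  (1,6):dx=-3,dy=-5->C; (1,7):dx=-5,dy=-8->C; (2,3):dx=-5,dy=-5->C; (2,4):dx=+4,dy=-12->D
  (2,5):dx=-3,dy=-8->C; (2,6):dx=-2,dy=-7->C; (2,7):dx=-4,dy=-10->C; (3,4):dx=+9,dy=-7->D
  (3,5):dx=+2,dy=-3->D; (3,6):dx=+3,dy=-2->D; (3,7):dx=+1,dy=-5->D; (4,5):dx=-7,dy=+4->D
  (4,6):dx=-6,dy=+5->D; (4,7):dx=-8,dy=+2->D; (5,6):dx=+1,dy=+1->C; (5,7):dx=-1,dy=-2->C
  (6,7):dx=-2,dy=-3->C
Step 2: C = 11, D = 10, total pairs = 21.
Step 3: tau = (C - D)/(n(n-1)/2) = (11 - 10)/21 = 0.047619.
Step 4: Exact two-sided p-value (enumerate n! = 5040 permutations of y under H0): p = 1.000000.
Step 5: alpha = 0.1. fail to reject H0.

tau_b = 0.0476 (C=11, D=10), p = 1.000000, fail to reject H0.


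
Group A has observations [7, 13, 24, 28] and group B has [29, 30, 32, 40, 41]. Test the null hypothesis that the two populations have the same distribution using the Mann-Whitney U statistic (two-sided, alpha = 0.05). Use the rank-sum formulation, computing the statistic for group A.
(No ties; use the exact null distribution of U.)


Step 1: Combine and sort all 9 observations; assign midranks.
sorted (value, group): (7,X), (13,X), (24,X), (28,X), (29,Y), (30,Y), (32,Y), (40,Y), (41,Y)
ranks: 7->1, 13->2, 24->3, 28->4, 29->5, 30->6, 32->7, 40->8, 41->9
Step 2: Rank sum for X: R1 = 1 + 2 + 3 + 4 = 10.
Step 3: U_X = R1 - n1(n1+1)/2 = 10 - 4*5/2 = 10 - 10 = 0.
       U_Y = n1*n2 - U_X = 20 - 0 = 20.
Step 4: No ties, so the exact null distribution of U (based on enumerating the C(9,4) = 126 equally likely rank assignments) gives the two-sided p-value.
Step 5: p-value = 0.015873; compare to alpha = 0.05. reject H0.

U_X = 0, p = 0.015873, reject H0 at alpha = 0.05.


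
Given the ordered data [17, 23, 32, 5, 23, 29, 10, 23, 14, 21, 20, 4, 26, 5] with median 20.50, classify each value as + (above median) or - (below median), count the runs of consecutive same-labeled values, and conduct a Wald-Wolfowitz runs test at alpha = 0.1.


Step 1: Compute median = 20.50; label A = above, B = below.
Labels in order: BAABAABABABBAB  (n_A = 7, n_B = 7)
Step 2: Count runs R = 11.
Step 3: Under H0 (random ordering), E[R] = 2*n_A*n_B/(n_A+n_B) + 1 = 2*7*7/14 + 1 = 8.0000.
        Var[R] = 2*n_A*n_B*(2*n_A*n_B - n_A - n_B) / ((n_A+n_B)^2 * (n_A+n_B-1)) = 8232/2548 = 3.2308.
        SD[R] = 1.7974.
Step 4: Continuity-corrected z = (R - 0.5 - E[R]) / SD[R] = (11 - 0.5 - 8.0000) / 1.7974 = 1.3909.
Step 5: Two-sided p-value via normal approximation = 2*(1 - Phi(|z|)) = 0.164264.
Step 6: alpha = 0.1. fail to reject H0.

R = 11, z = 1.3909, p = 0.164264, fail to reject H0.


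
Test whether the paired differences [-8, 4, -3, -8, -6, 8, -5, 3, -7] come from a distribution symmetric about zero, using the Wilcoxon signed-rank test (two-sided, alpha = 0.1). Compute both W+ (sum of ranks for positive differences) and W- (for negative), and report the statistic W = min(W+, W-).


Step 1: Drop any zero differences (none here) and take |d_i|.
|d| = [8, 4, 3, 8, 6, 8, 5, 3, 7]
Step 2: Midrank |d_i| (ties get averaged ranks).
ranks: |8|->8, |4|->3, |3|->1.5, |8|->8, |6|->5, |8|->8, |5|->4, |3|->1.5, |7|->6
Step 3: Attach original signs; sum ranks with positive sign and with negative sign.
W+ = 3 + 8 + 1.5 = 12.5
W- = 8 + 1.5 + 8 + 5 + 4 + 6 = 32.5
(Check: W+ + W- = 45 should equal n(n+1)/2 = 45.)
Step 4: Test statistic W = min(W+, W-) = 12.5.
Step 5: Ties in |d|, so use the tie-corrected normal approximation.
        E[W] = n(n+1)/4 = 9*10/4 = 22.5.
        Tie groups: |d|=3 (t=2), |d|=8 (t=3); sum(t^3 - t) = 30.
        Var[W] = n(n+1)(2n+1)/24 - sum(t^3-t)/48 = 1710/24 - 30/48 = 70.625.
        z = (W - E[W]) / sqrt(Var[W]) = (12.5 - 22.5) / 8.4039 = -1.1899.
        Two-sided p = 2*Phi(z) = 0.234075.
Step 6: alpha = 0.1. fail to reject H0.

W+ = 12.5, W- = 32.5, W = min = 12.5, p = 0.234075, fail to reject H0.


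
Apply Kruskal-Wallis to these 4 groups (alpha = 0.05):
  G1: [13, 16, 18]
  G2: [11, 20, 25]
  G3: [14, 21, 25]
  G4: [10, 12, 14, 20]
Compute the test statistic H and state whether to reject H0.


Step 1: Combine all N = 13 observations and assign midranks.
sorted (value, group, rank): (10,G4,1), (11,G2,2), (12,G4,3), (13,G1,4), (14,G3,5.5), (14,G4,5.5), (16,G1,7), (18,G1,8), (20,G2,9.5), (20,G4,9.5), (21,G3,11), (25,G2,12.5), (25,G3,12.5)
Step 2: Sum ranks within each group.
R_1 = 19 (n_1 = 3)
R_2 = 24 (n_2 = 3)
R_3 = 29 (n_3 = 3)
R_4 = 19 (n_4 = 4)
Step 3: H = 12/(N(N+1)) * sum(R_i^2/n_i) - 3(N+1)
     = 12/(13*14) * (19^2/3 + 24^2/3 + 29^2/3 + 19^2/4) - 3*14
     = 0.065934 * 682.917 - 42
     = 3.027473.
Step 4: Ties present; correction factor C = 1 - 18/(13^3 - 13) = 0.991758. Corrected H = 3.027473 / 0.991758 = 3.052632.
Step 5: Under H0, H ~ chi^2(3); p-value = 0.383581.
Step 6: alpha = 0.05. fail to reject H0.

H = 3.0526, df = 3, p = 0.383581, fail to reject H0.


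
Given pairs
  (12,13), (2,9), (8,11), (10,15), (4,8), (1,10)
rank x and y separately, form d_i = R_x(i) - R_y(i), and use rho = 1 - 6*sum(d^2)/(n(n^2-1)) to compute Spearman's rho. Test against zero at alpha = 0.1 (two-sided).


Step 1: Rank x and y separately (midranks; no ties here).
rank(x): 12->6, 2->2, 8->4, 10->5, 4->3, 1->1
rank(y): 13->5, 9->2, 11->4, 15->6, 8->1, 10->3
Step 2: d_i = R_x(i) - R_y(i); compute d_i^2.
  (6-5)^2=1, (2-2)^2=0, (4-4)^2=0, (5-6)^2=1, (3-1)^2=4, (1-3)^2=4
sum(d^2) = 10.
Step 3: rho = 1 - 6*10 / (6*(6^2 - 1)) = 1 - 60/210 = 0.714286.
Step 4: Under H0, t = rho * sqrt((n-2)/(1-rho^2)) = 2.0412 ~ t(4).
Step 5: Two-sided p-value from the t-distribution with 4 df = 0.110787.
Step 6: alpha = 0.1. fail to reject H0.

rho = 0.7143, p = 0.110787, fail to reject H0 at alpha = 0.1.


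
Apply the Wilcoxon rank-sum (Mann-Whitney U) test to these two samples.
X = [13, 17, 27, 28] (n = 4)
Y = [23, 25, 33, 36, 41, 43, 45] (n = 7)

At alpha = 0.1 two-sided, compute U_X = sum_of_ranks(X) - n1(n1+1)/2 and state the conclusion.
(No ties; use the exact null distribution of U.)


Step 1: Combine and sort all 11 observations; assign midranks.
sorted (value, group): (13,X), (17,X), (23,Y), (25,Y), (27,X), (28,X), (33,Y), (36,Y), (41,Y), (43,Y), (45,Y)
ranks: 13->1, 17->2, 23->3, 25->4, 27->5, 28->6, 33->7, 36->8, 41->9, 43->10, 45->11
Step 2: Rank sum for X: R1 = 1 + 2 + 5 + 6 = 14.
Step 3: U_X = R1 - n1(n1+1)/2 = 14 - 4*5/2 = 14 - 10 = 4.
       U_Y = n1*n2 - U_X = 28 - 4 = 24.
Step 4: No ties, so the exact null distribution of U (based on enumerating the C(11,4) = 330 equally likely rank assignments) gives the two-sided p-value.
Step 5: p-value = 0.072727; compare to alpha = 0.1. reject H0.

U_X = 4, p = 0.072727, reject H0 at alpha = 0.1.


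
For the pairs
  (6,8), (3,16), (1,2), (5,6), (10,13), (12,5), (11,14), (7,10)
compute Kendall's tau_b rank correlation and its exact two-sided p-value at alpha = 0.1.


Step 1: Enumerate the 28 unordered pairs (i,j) with i<j and classify each by sign(x_j-x_i) * sign(y_j-y_i).
  (1,2):dx=-3,dy=+8->D; (1,3):dx=-5,dy=-6->C; (1,4):dx=-1,dy=-2->C; (1,5):dx=+4,dy=+5->C
  (1,6):dx=+6,dy=-3->D; (1,7):dx=+5,dy=+6->C; (1,8):dx=+1,dy=+2->C; (2,3):dx=-2,dy=-14->C
  (2,4):dx=+2,dy=-10->D; (2,5):dx=+7,dy=-3->D; (2,6):dx=+9,dy=-11->D; (2,7):dx=+8,dy=-2->D
  (2,8):dx=+4,dy=-6->D; (3,4):dx=+4,dy=+4->C; (3,5):dx=+9,dy=+11->C; (3,6):dx=+11,dy=+3->C
  (3,7):dx=+10,dy=+12->C; (3,8):dx=+6,dy=+8->C; (4,5):dx=+5,dy=+7->C; (4,6):dx=+7,dy=-1->D
  (4,7):dx=+6,dy=+8->C; (4,8):dx=+2,dy=+4->C; (5,6):dx=+2,dy=-8->D; (5,7):dx=+1,dy=+1->C
  (5,8):dx=-3,dy=-3->C; (6,7):dx=-1,dy=+9->D; (6,8):dx=-5,dy=+5->D; (7,8):dx=-4,dy=-4->C
Step 2: C = 17, D = 11, total pairs = 28.
Step 3: tau = (C - D)/(n(n-1)/2) = (17 - 11)/28 = 0.214286.
Step 4: Exact two-sided p-value (enumerate n! = 40320 permutations of y under H0): p = 0.548413.
Step 5: alpha = 0.1. fail to reject H0.

tau_b = 0.2143 (C=17, D=11), p = 0.548413, fail to reject H0.


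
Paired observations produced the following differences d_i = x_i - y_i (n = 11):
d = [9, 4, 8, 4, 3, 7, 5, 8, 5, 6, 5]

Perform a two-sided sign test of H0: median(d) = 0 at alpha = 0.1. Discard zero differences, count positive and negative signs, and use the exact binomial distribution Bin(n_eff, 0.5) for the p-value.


Step 1: Discard zero differences. Original n = 11; n_eff = number of nonzero differences = 11.
Nonzero differences (with sign): +9, +4, +8, +4, +3, +7, +5, +8, +5, +6, +5
Step 2: Count signs: positive = 11, negative = 0.
Step 3: Under H0: P(positive) = 0.5, so the number of positives S ~ Bin(11, 0.5).
Step 4: Two-sided exact p-value = sum of Bin(11,0.5) probabilities at or below the observed probability = 0.000977.
Step 5: alpha = 0.1. reject H0.

n_eff = 11, pos = 11, neg = 0, p = 0.000977, reject H0.


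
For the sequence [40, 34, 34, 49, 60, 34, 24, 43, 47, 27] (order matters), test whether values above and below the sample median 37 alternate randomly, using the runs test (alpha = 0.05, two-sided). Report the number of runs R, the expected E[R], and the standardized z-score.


Step 1: Compute median = 37; label A = above, B = below.
Labels in order: ABBAABBAAB  (n_A = 5, n_B = 5)
Step 2: Count runs R = 6.
Step 3: Under H0 (random ordering), E[R] = 2*n_A*n_B/(n_A+n_B) + 1 = 2*5*5/10 + 1 = 6.0000.
        Var[R] = 2*n_A*n_B*(2*n_A*n_B - n_A - n_B) / ((n_A+n_B)^2 * (n_A+n_B-1)) = 2000/900 = 2.2222.
        SD[R] = 1.4907.
Step 4: R = E[R], so z = 0 with no continuity correction.
Step 5: Two-sided p-value via normal approximation = 2*(1 - Phi(|z|)) = 1.000000.
Step 6: alpha = 0.05. fail to reject H0.

R = 6, z = 0.0000, p = 1.000000, fail to reject H0.


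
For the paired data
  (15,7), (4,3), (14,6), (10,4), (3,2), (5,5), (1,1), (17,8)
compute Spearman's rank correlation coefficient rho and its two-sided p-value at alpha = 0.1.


Step 1: Rank x and y separately (midranks; no ties here).
rank(x): 15->7, 4->3, 14->6, 10->5, 3->2, 5->4, 1->1, 17->8
rank(y): 7->7, 3->3, 6->6, 4->4, 2->2, 5->5, 1->1, 8->8
Step 2: d_i = R_x(i) - R_y(i); compute d_i^2.
  (7-7)^2=0, (3-3)^2=0, (6-6)^2=0, (5-4)^2=1, (2-2)^2=0, (4-5)^2=1, (1-1)^2=0, (8-8)^2=0
sum(d^2) = 2.
Step 3: rho = 1 - 6*2 / (8*(8^2 - 1)) = 1 - 12/504 = 0.976190.
Step 4: Under H0, t = rho * sqrt((n-2)/(1-rho^2)) = 11.0235 ~ t(6).
Step 5: Two-sided p-value from the t-distribution with 6 df = 0.000033.
Step 6: alpha = 0.1. reject H0.

rho = 0.9762, p = 0.000033, reject H0 at alpha = 0.1.


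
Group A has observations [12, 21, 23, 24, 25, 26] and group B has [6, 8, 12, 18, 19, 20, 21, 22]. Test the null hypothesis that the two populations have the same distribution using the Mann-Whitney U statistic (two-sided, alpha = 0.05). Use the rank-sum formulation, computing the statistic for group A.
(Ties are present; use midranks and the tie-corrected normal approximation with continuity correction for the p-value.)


Step 1: Combine and sort all 14 observations; assign midranks.
sorted (value, group): (6,Y), (8,Y), (12,X), (12,Y), (18,Y), (19,Y), (20,Y), (21,X), (21,Y), (22,Y), (23,X), (24,X), (25,X), (26,X)
ranks: 6->1, 8->2, 12->3.5, 12->3.5, 18->5, 19->6, 20->7, 21->8.5, 21->8.5, 22->10, 23->11, 24->12, 25->13, 26->14
Step 2: Rank sum for X: R1 = 3.5 + 8.5 + 11 + 12 + 13 + 14 = 62.
Step 3: U_X = R1 - n1(n1+1)/2 = 62 - 6*7/2 = 62 - 21 = 41.
       U_Y = n1*n2 - U_X = 48 - 41 = 7.
Step 4: Ties are present, so use the tie-corrected normal approximation (with continuity correction) for the p-value.
Step 5: p-value = 0.032774; compare to alpha = 0.05. reject H0.

U_X = 41, p = 0.032774, reject H0 at alpha = 0.05.


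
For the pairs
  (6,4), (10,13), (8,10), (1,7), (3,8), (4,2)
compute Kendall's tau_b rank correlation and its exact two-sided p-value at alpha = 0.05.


Step 1: Enumerate the 15 unordered pairs (i,j) with i<j and classify each by sign(x_j-x_i) * sign(y_j-y_i).
  (1,2):dx=+4,dy=+9->C; (1,3):dx=+2,dy=+6->C; (1,4):dx=-5,dy=+3->D; (1,5):dx=-3,dy=+4->D
  (1,6):dx=-2,dy=-2->C; (2,3):dx=-2,dy=-3->C; (2,4):dx=-9,dy=-6->C; (2,5):dx=-7,dy=-5->C
  (2,6):dx=-6,dy=-11->C; (3,4):dx=-7,dy=-3->C; (3,5):dx=-5,dy=-2->C; (3,6):dx=-4,dy=-8->C
  (4,5):dx=+2,dy=+1->C; (4,6):dx=+3,dy=-5->D; (5,6):dx=+1,dy=-6->D
Step 2: C = 11, D = 4, total pairs = 15.
Step 3: tau = (C - D)/(n(n-1)/2) = (11 - 4)/15 = 0.466667.
Step 4: Exact two-sided p-value (enumerate n! = 720 permutations of y under H0): p = 0.272222.
Step 5: alpha = 0.05. fail to reject H0.

tau_b = 0.4667 (C=11, D=4), p = 0.272222, fail to reject H0.


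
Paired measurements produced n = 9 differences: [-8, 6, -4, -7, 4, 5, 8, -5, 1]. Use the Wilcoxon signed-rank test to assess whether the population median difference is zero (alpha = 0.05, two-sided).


Step 1: Drop any zero differences (none here) and take |d_i|.
|d| = [8, 6, 4, 7, 4, 5, 8, 5, 1]
Step 2: Midrank |d_i| (ties get averaged ranks).
ranks: |8|->8.5, |6|->6, |4|->2.5, |7|->7, |4|->2.5, |5|->4.5, |8|->8.5, |5|->4.5, |1|->1
Step 3: Attach original signs; sum ranks with positive sign and with negative sign.
W+ = 6 + 2.5 + 4.5 + 8.5 + 1 = 22.5
W- = 8.5 + 2.5 + 7 + 4.5 = 22.5
(Check: W+ + W- = 45 should equal n(n+1)/2 = 45.)
Step 4: Test statistic W = min(W+, W-) = 22.5.
Step 5: Ties in |d|, so use the tie-corrected normal approximation.
        E[W] = n(n+1)/4 = 9*10/4 = 22.5.
        Tie groups: |d|=4 (t=2), |d|=5 (t=2), |d|=8 (t=2); sum(t^3 - t) = 18.
        Var[W] = n(n+1)(2n+1)/24 - sum(t^3-t)/48 = 1710/24 - 18/48 = 70.875.
        z = (W - E[W]) / sqrt(Var[W]) = (22.5 - 22.5) / 8.4187 = 0.0000.
        Two-sided p = 2*Phi(z) = 1.000000.
Step 6: alpha = 0.05. fail to reject H0.

W+ = 22.5, W- = 22.5, W = min = 22.5, p = 1.000000, fail to reject H0.


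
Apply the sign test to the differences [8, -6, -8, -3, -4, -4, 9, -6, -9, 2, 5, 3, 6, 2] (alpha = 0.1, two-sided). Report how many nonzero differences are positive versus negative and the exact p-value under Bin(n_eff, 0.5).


Step 1: Discard zero differences. Original n = 14; n_eff = number of nonzero differences = 14.
Nonzero differences (with sign): +8, -6, -8, -3, -4, -4, +9, -6, -9, +2, +5, +3, +6, +2
Step 2: Count signs: positive = 7, negative = 7.
Step 3: Under H0: P(positive) = 0.5, so the number of positives S ~ Bin(14, 0.5).
Step 4: Two-sided exact p-value = sum of Bin(14,0.5) probabilities at or below the observed probability = 1.000000.
Step 5: alpha = 0.1. fail to reject H0.

n_eff = 14, pos = 7, neg = 7, p = 1.000000, fail to reject H0.


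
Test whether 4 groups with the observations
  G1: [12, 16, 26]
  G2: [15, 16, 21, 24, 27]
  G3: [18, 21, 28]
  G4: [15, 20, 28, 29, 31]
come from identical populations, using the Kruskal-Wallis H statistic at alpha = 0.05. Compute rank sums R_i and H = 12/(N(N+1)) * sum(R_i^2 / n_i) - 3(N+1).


Step 1: Combine all N = 16 observations and assign midranks.
sorted (value, group, rank): (12,G1,1), (15,G2,2.5), (15,G4,2.5), (16,G1,4.5), (16,G2,4.5), (18,G3,6), (20,G4,7), (21,G2,8.5), (21,G3,8.5), (24,G2,10), (26,G1,11), (27,G2,12), (28,G3,13.5), (28,G4,13.5), (29,G4,15), (31,G4,16)
Step 2: Sum ranks within each group.
R_1 = 16.5 (n_1 = 3)
R_2 = 37.5 (n_2 = 5)
R_3 = 28 (n_3 = 3)
R_4 = 54 (n_4 = 5)
Step 3: H = 12/(N(N+1)) * sum(R_i^2/n_i) - 3(N+1)
     = 12/(16*17) * (16.5^2/3 + 37.5^2/5 + 28^2/3 + 54^2/5) - 3*17
     = 0.044118 * 1216.53 - 51
     = 2.670588.
Step 4: Ties present; correction factor C = 1 - 24/(16^3 - 16) = 0.994118. Corrected H = 2.670588 / 0.994118 = 2.686391.
Step 5: Under H0, H ~ chi^2(3); p-value = 0.442545.
Step 6: alpha = 0.05. fail to reject H0.

H = 2.6864, df = 3, p = 0.442545, fail to reject H0.


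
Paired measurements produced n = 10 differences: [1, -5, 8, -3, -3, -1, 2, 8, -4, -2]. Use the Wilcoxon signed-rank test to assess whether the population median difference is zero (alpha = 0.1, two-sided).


Step 1: Drop any zero differences (none here) and take |d_i|.
|d| = [1, 5, 8, 3, 3, 1, 2, 8, 4, 2]
Step 2: Midrank |d_i| (ties get averaged ranks).
ranks: |1|->1.5, |5|->8, |8|->9.5, |3|->5.5, |3|->5.5, |1|->1.5, |2|->3.5, |8|->9.5, |4|->7, |2|->3.5
Step 3: Attach original signs; sum ranks with positive sign and with negative sign.
W+ = 1.5 + 9.5 + 3.5 + 9.5 = 24
W- = 8 + 5.5 + 5.5 + 1.5 + 7 + 3.5 = 31
(Check: W+ + W- = 55 should equal n(n+1)/2 = 55.)
Step 4: Test statistic W = min(W+, W-) = 24.
Step 5: Ties in |d|, so use the tie-corrected normal approximation.
        E[W] = n(n+1)/4 = 10*11/4 = 27.5.
        Tie groups: |d|=1 (t=2), |d|=2 (t=2), |d|=3 (t=2), |d|=8 (t=2); sum(t^3 - t) = 24.
        Var[W] = n(n+1)(2n+1)/24 - sum(t^3-t)/48 = 2310/24 - 24/48 = 95.75.
        z = (W - E[W]) / sqrt(Var[W]) = (24 - 27.5) / 9.7852 = -0.3577.
        Two-sided p = 2*Phi(z) = 0.720580.
Step 6: alpha = 0.1. fail to reject H0.

W+ = 24, W- = 31, W = min = 24, p = 0.720580, fail to reject H0.


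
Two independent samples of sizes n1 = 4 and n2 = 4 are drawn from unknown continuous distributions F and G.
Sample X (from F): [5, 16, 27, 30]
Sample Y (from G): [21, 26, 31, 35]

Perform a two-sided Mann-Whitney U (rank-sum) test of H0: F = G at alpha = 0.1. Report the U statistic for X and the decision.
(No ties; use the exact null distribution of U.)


Step 1: Combine and sort all 8 observations; assign midranks.
sorted (value, group): (5,X), (16,X), (21,Y), (26,Y), (27,X), (30,X), (31,Y), (35,Y)
ranks: 5->1, 16->2, 21->3, 26->4, 27->5, 30->6, 31->7, 35->8
Step 2: Rank sum for X: R1 = 1 + 2 + 5 + 6 = 14.
Step 3: U_X = R1 - n1(n1+1)/2 = 14 - 4*5/2 = 14 - 10 = 4.
       U_Y = n1*n2 - U_X = 16 - 4 = 12.
Step 4: No ties, so the exact null distribution of U (based on enumerating the C(8,4) = 70 equally likely rank assignments) gives the two-sided p-value.
Step 5: p-value = 0.342857; compare to alpha = 0.1. fail to reject H0.

U_X = 4, p = 0.342857, fail to reject H0 at alpha = 0.1.


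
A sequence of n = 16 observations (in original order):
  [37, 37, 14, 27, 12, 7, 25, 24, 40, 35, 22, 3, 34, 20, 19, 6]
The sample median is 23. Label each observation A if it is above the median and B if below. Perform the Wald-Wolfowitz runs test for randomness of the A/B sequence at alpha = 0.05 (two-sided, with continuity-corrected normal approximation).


Step 1: Compute median = 23; label A = above, B = below.
Labels in order: AABABBAAAABBABBB  (n_A = 8, n_B = 8)
Step 2: Count runs R = 8.
Step 3: Under H0 (random ordering), E[R] = 2*n_A*n_B/(n_A+n_B) + 1 = 2*8*8/16 + 1 = 9.0000.
        Var[R] = 2*n_A*n_B*(2*n_A*n_B - n_A - n_B) / ((n_A+n_B)^2 * (n_A+n_B-1)) = 14336/3840 = 3.7333.
        SD[R] = 1.9322.
Step 4: Continuity-corrected z = (R + 0.5 - E[R]) / SD[R] = (8 + 0.5 - 9.0000) / 1.9322 = -0.2588.
Step 5: Two-sided p-value via normal approximation = 2*(1 - Phi(|z|)) = 0.795809.
Step 6: alpha = 0.05. fail to reject H0.

R = 8, z = -0.2588, p = 0.795809, fail to reject H0.


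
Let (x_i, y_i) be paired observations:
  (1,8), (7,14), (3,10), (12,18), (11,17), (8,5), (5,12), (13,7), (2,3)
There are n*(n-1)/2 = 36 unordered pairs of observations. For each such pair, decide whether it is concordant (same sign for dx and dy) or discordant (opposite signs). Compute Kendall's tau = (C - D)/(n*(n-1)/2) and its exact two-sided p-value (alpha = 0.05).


Step 1: Enumerate the 36 unordered pairs (i,j) with i<j and classify each by sign(x_j-x_i) * sign(y_j-y_i).
  (1,2):dx=+6,dy=+6->C; (1,3):dx=+2,dy=+2->C; (1,4):dx=+11,dy=+10->C; (1,5):dx=+10,dy=+9->C
  (1,6):dx=+7,dy=-3->D; (1,7):dx=+4,dy=+4->C; (1,8):dx=+12,dy=-1->D; (1,9):dx=+1,dy=-5->D
  (2,3):dx=-4,dy=-4->C; (2,4):dx=+5,dy=+4->C; (2,5):dx=+4,dy=+3->C; (2,6):dx=+1,dy=-9->D
  (2,7):dx=-2,dy=-2->C; (2,8):dx=+6,dy=-7->D; (2,9):dx=-5,dy=-11->C; (3,4):dx=+9,dy=+8->C
  (3,5):dx=+8,dy=+7->C; (3,6):dx=+5,dy=-5->D; (3,7):dx=+2,dy=+2->C; (3,8):dx=+10,dy=-3->D
  (3,9):dx=-1,dy=-7->C; (4,5):dx=-1,dy=-1->C; (4,6):dx=-4,dy=-13->C; (4,7):dx=-7,dy=-6->C
  (4,8):dx=+1,dy=-11->D; (4,9):dx=-10,dy=-15->C; (5,6):dx=-3,dy=-12->C; (5,7):dx=-6,dy=-5->C
  (5,8):dx=+2,dy=-10->D; (5,9):dx=-9,dy=-14->C; (6,7):dx=-3,dy=+7->D; (6,8):dx=+5,dy=+2->C
  (6,9):dx=-6,dy=-2->C; (7,8):dx=+8,dy=-5->D; (7,9):dx=-3,dy=-9->C; (8,9):dx=-11,dy=-4->C
Step 2: C = 25, D = 11, total pairs = 36.
Step 3: tau = (C - D)/(n(n-1)/2) = (25 - 11)/36 = 0.388889.
Step 4: Exact two-sided p-value (enumerate n! = 362880 permutations of y under H0): p = 0.180181.
Step 5: alpha = 0.05. fail to reject H0.

tau_b = 0.3889 (C=25, D=11), p = 0.180181, fail to reject H0.


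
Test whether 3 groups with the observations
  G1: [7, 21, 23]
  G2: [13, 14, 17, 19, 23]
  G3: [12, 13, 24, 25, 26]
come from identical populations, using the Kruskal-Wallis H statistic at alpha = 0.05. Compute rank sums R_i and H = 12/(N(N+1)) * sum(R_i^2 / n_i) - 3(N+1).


Step 1: Combine all N = 13 observations and assign midranks.
sorted (value, group, rank): (7,G1,1), (12,G3,2), (13,G2,3.5), (13,G3,3.5), (14,G2,5), (17,G2,6), (19,G2,7), (21,G1,8), (23,G1,9.5), (23,G2,9.5), (24,G3,11), (25,G3,12), (26,G3,13)
Step 2: Sum ranks within each group.
R_1 = 18.5 (n_1 = 3)
R_2 = 31 (n_2 = 5)
R_3 = 41.5 (n_3 = 5)
Step 3: H = 12/(N(N+1)) * sum(R_i^2/n_i) - 3(N+1)
     = 12/(13*14) * (18.5^2/3 + 31^2/5 + 41.5^2/5) - 3*14
     = 0.065934 * 650.733 - 42
     = 0.905495.
Step 4: Ties present; correction factor C = 1 - 12/(13^3 - 13) = 0.994505. Corrected H = 0.905495 / 0.994505 = 0.910497.
Step 5: Under H0, H ~ chi^2(2); p-value = 0.634290.
Step 6: alpha = 0.05. fail to reject H0.

H = 0.9105, df = 2, p = 0.634290, fail to reject H0.


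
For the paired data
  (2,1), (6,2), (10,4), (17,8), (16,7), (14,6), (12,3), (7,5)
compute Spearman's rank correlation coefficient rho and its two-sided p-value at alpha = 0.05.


Step 1: Rank x and y separately (midranks; no ties here).
rank(x): 2->1, 6->2, 10->4, 17->8, 16->7, 14->6, 12->5, 7->3
rank(y): 1->1, 2->2, 4->4, 8->8, 7->7, 6->6, 3->3, 5->5
Step 2: d_i = R_x(i) - R_y(i); compute d_i^2.
  (1-1)^2=0, (2-2)^2=0, (4-4)^2=0, (8-8)^2=0, (7-7)^2=0, (6-6)^2=0, (5-3)^2=4, (3-5)^2=4
sum(d^2) = 8.
Step 3: rho = 1 - 6*8 / (8*(8^2 - 1)) = 1 - 48/504 = 0.904762.
Step 4: Under H0, t = rho * sqrt((n-2)/(1-rho^2)) = 5.2034 ~ t(6).
Step 5: Two-sided p-value from the t-distribution with 6 df = 0.002008.
Step 6: alpha = 0.05. reject H0.

rho = 0.9048, p = 0.002008, reject H0 at alpha = 0.05.


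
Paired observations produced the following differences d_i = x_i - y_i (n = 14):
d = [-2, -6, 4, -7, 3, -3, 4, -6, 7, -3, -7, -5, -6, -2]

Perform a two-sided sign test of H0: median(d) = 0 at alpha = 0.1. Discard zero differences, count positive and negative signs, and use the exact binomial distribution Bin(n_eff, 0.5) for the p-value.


Step 1: Discard zero differences. Original n = 14; n_eff = number of nonzero differences = 14.
Nonzero differences (with sign): -2, -6, +4, -7, +3, -3, +4, -6, +7, -3, -7, -5, -6, -2
Step 2: Count signs: positive = 4, negative = 10.
Step 3: Under H0: P(positive) = 0.5, so the number of positives S ~ Bin(14, 0.5).
Step 4: Two-sided exact p-value = sum of Bin(14,0.5) probabilities at or below the observed probability = 0.179565.
Step 5: alpha = 0.1. fail to reject H0.

n_eff = 14, pos = 4, neg = 10, p = 0.179565, fail to reject H0.


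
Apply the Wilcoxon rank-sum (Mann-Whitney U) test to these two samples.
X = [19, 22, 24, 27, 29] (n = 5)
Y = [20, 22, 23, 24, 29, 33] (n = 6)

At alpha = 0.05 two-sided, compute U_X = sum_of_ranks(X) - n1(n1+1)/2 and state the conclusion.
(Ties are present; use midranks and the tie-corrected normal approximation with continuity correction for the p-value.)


Step 1: Combine and sort all 11 observations; assign midranks.
sorted (value, group): (19,X), (20,Y), (22,X), (22,Y), (23,Y), (24,X), (24,Y), (27,X), (29,X), (29,Y), (33,Y)
ranks: 19->1, 20->2, 22->3.5, 22->3.5, 23->5, 24->6.5, 24->6.5, 27->8, 29->9.5, 29->9.5, 33->11
Step 2: Rank sum for X: R1 = 1 + 3.5 + 6.5 + 8 + 9.5 = 28.5.
Step 3: U_X = R1 - n1(n1+1)/2 = 28.5 - 5*6/2 = 28.5 - 15 = 13.5.
       U_Y = n1*n2 - U_X = 30 - 13.5 = 16.5.
Step 4: Ties are present, so use the tie-corrected normal approximation (with continuity correction) for the p-value.
Step 5: p-value = 0.854145; compare to alpha = 0.05. fail to reject H0.

U_X = 13.5, p = 0.854145, fail to reject H0 at alpha = 0.05.


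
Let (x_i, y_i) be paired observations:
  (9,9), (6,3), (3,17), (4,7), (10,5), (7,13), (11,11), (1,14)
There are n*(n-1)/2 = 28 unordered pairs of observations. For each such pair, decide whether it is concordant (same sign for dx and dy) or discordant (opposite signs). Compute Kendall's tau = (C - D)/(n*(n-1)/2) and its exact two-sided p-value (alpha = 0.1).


Step 1: Enumerate the 28 unordered pairs (i,j) with i<j and classify each by sign(x_j-x_i) * sign(y_j-y_i).
  (1,2):dx=-3,dy=-6->C; (1,3):dx=-6,dy=+8->D; (1,4):dx=-5,dy=-2->C; (1,5):dx=+1,dy=-4->D
  (1,6):dx=-2,dy=+4->D; (1,7):dx=+2,dy=+2->C; (1,8):dx=-8,dy=+5->D; (2,3):dx=-3,dy=+14->D
  (2,4):dx=-2,dy=+4->D; (2,5):dx=+4,dy=+2->C; (2,6):dx=+1,dy=+10->C; (2,7):dx=+5,dy=+8->C
  (2,8):dx=-5,dy=+11->D; (3,4):dx=+1,dy=-10->D; (3,5):dx=+7,dy=-12->D; (3,6):dx=+4,dy=-4->D
  (3,7):dx=+8,dy=-6->D; (3,8):dx=-2,dy=-3->C; (4,5):dx=+6,dy=-2->D; (4,6):dx=+3,dy=+6->C
  (4,7):dx=+7,dy=+4->C; (4,8):dx=-3,dy=+7->D; (5,6):dx=-3,dy=+8->D; (5,7):dx=+1,dy=+6->C
  (5,8):dx=-9,dy=+9->D; (6,7):dx=+4,dy=-2->D; (6,8):dx=-6,dy=+1->D; (7,8):dx=-10,dy=+3->D
Step 2: C = 10, D = 18, total pairs = 28.
Step 3: tau = (C - D)/(n(n-1)/2) = (10 - 18)/28 = -0.285714.
Step 4: Exact two-sided p-value (enumerate n! = 40320 permutations of y under H0): p = 0.398760.
Step 5: alpha = 0.1. fail to reject H0.

tau_b = -0.2857 (C=10, D=18), p = 0.398760, fail to reject H0.
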